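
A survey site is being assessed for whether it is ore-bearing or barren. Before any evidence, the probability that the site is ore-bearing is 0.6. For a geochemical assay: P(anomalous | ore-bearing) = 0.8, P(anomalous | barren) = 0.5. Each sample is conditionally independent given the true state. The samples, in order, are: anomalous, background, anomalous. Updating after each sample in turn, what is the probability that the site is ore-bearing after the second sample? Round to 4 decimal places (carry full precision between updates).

After 'anomalous': P(ore) = 0.8·0.6000 / (0.8·0.6000 + 0.5·0.4000) ≈ 0.7059
After 'background': P(ore) = 0.2·0.7059 / (0.2·0.7059 + 0.5·0.2941) ≈ 0.4898

0.4898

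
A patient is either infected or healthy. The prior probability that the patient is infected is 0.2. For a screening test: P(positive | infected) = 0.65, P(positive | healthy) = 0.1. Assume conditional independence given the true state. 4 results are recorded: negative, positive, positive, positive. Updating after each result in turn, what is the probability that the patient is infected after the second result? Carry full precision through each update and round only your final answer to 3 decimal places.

Each posterior becomes the prior for the next update.
After 'negative': P(infected) = 0.35·0.2000 / (0.35·0.2000 + 0.9·0.8000) ≈ 0.0886
After 'positive': P(infected) = 0.65·0.0886 / (0.65·0.0886 + 0.1·0.9114) ≈ 0.3872

0.387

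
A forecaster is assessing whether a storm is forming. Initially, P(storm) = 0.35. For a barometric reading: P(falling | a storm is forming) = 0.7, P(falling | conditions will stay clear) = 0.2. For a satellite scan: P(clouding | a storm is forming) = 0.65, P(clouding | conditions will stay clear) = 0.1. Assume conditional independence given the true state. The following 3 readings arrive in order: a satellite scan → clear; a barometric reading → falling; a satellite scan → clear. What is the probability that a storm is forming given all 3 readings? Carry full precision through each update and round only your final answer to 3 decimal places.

Apply Bayes' rule sequentially, carrying P(storm) forward.
After a satellite scan='clear': P(storm) = 0.35·0.3500 / (0.35·0.3500 + 0.9·0.6500) ≈ 0.1731
After a barometric reading='falling': P(storm) = 0.7·0.1731 / (0.7·0.1731 + 0.2·0.8269) ≈ 0.4229
After a satellite scan='clear': P(storm) = 0.35·0.4229 / (0.35·0.4229 + 0.9·0.5771) ≈ 0.2218

0.222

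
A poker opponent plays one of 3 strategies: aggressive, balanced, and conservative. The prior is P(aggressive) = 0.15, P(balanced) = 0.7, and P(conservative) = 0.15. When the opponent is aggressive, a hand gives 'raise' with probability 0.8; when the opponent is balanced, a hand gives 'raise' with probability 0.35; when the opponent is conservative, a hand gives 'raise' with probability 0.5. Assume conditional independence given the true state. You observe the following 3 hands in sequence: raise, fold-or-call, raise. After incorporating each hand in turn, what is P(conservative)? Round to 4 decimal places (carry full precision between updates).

0.2001

Apply Bayes' rule sequentially, carrying P(conservative) forward.
After 'raise': normaliser = 0.8·0.1500 + 0.35·0.7000 + 0.5·0.1500; P(aggressive) ≈ 0.2727, P(balanced) ≈ 0.5568, P(conservative) ≈ 0.1705
After 'fold-or-call': normaliser = 0.2·0.2727 + 0.65·0.5568 + 0.5·0.1705; P(aggressive) ≈ 0.1087, P(balanced) ≈ 0.7214, P(conservative) ≈ 0.1699
After 'raise': normaliser = 0.8·0.1087 + 0.35·0.7214 + 0.5·0.1699; P(aggressive) ≈ 0.2049, P(balanced) ≈ 0.5949, P(conservative) ≈ 0.2001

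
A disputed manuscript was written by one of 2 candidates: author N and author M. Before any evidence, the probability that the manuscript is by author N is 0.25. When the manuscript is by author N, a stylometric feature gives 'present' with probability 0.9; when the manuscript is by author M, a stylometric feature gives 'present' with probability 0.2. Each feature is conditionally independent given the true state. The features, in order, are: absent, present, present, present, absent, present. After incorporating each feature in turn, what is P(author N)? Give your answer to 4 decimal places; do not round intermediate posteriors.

0.6811

After 'absent': P(author N) = 0.1·0.2500 / (0.1·0.2500 + 0.8·0.7500) ≈ 0.0400
After 'present': P(author N) = 0.9·0.0400 / (0.9·0.0400 + 0.2·0.9600) ≈ 0.1579
After 'present': P(author N) = 0.9·0.1579 / (0.9·0.1579 + 0.2·0.8421) ≈ 0.4576
After 'present': P(author N) = 0.9·0.4576 / (0.9·0.4576 + 0.2·0.5424) ≈ 0.7915
After 'absent': P(author N) = 0.1·0.7915 / (0.1·0.7915 + 0.8·0.2085) ≈ 0.3219
After 'present': P(author N) = 0.9·0.3219 / (0.9·0.3219 + 0.2·0.6781) ≈ 0.6811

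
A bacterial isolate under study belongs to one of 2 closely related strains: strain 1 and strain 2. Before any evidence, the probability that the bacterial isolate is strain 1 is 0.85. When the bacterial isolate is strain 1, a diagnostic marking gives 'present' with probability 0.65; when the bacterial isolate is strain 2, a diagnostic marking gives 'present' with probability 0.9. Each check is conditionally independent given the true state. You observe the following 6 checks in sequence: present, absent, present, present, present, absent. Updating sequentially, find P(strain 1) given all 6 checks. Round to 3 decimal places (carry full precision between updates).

0.950

After 'present': P(strain 1) = 0.65·0.8500 / (0.65·0.8500 + 0.9·0.1500) ≈ 0.8036
After 'absent': P(strain 1) = 0.35·0.8036 / (0.35·0.8036 + 0.1·0.1964) ≈ 0.9347
After 'present': P(strain 1) = 0.65·0.9347 / (0.65·0.9347 + 0.9·0.0653) ≈ 0.9119
After 'present': P(strain 1) = 0.65·0.9119 / (0.65·0.9119 + 0.9·0.0881) ≈ 0.8820
After 'present': P(strain 1) = 0.65·0.8820 / (0.65·0.8820 + 0.9·0.1180) ≈ 0.8437
After 'absent': P(strain 1) = 0.35·0.8437 / (0.35·0.8437 + 0.1·0.1563) ≈ 0.9497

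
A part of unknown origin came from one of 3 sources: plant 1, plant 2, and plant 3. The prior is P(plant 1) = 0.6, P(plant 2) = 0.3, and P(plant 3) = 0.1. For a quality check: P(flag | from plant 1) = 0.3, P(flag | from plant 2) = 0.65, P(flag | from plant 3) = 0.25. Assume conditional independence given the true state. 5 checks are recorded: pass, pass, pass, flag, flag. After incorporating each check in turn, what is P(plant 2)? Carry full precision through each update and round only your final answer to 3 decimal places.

0.204

After 'pass': normaliser = 0.7·0.6000 + 0.35·0.3000 + 0.75·0.1000; P(plant 1) ≈ 0.7000, P(plant 2) ≈ 0.1750, P(plant 3) ≈ 0.1250
After 'pass': normaliser = 0.7·0.7000 + 0.35·0.1750 + 0.75·0.1250; P(plant 1) ≈ 0.7597, P(plant 2) ≈ 0.0950, P(plant 3) ≈ 0.1453
After 'pass': normaliser = 0.7·0.7597 + 0.35·0.0950 + 0.75·0.1453; P(plant 1) ≈ 0.7890, P(plant 2) ≈ 0.0493, P(plant 3) ≈ 0.1617
After 'flag': normaliser = 0.3·0.7890 + 0.65·0.0493 + 0.25·0.1617; P(plant 1) ≈ 0.7656, P(plant 2) ≈ 0.1037, P(plant 3) ≈ 0.1308
After 'flag': normaliser = 0.3·0.7656 + 0.65·0.1037 + 0.25·0.1308; P(plant 1) ≈ 0.6965, P(plant 2) ≈ 0.2044, P(plant 3) ≈ 0.0992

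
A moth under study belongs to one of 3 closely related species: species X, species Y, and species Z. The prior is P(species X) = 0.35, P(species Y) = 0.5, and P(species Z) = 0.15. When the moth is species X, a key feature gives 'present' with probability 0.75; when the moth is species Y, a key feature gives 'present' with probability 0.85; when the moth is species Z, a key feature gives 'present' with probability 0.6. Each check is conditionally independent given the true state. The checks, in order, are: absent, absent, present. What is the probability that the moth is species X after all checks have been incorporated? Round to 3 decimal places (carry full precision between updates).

After 'absent': normaliser = 0.25·0.3500 + 0.15·0.5000 + 0.4·0.1500; P(species X) ≈ 0.3933, P(species Y) ≈ 0.3371, P(species Z) ≈ 0.2697
After 'absent': normaliser = 0.25·0.3933 + 0.15·0.3371 + 0.4·0.2697; P(species X) ≈ 0.3829, P(species Y) ≈ 0.1969, P(species Z) ≈ 0.4201
After 'present': normaliser = 0.75·0.3829 + 0.85·0.1969 + 0.6·0.4201; P(species X) ≈ 0.4064, P(species Y) ≈ 0.2369, P(species Z) ≈ 0.3567

0.406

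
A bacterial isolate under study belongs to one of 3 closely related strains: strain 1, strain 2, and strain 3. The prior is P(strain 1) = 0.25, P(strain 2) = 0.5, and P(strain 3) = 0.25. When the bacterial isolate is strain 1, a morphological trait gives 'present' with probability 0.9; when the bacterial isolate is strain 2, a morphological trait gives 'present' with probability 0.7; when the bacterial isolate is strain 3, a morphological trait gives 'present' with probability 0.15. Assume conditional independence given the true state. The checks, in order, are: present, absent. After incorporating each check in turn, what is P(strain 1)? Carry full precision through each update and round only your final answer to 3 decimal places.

0.141

Apply Bayes' rule sequentially, carrying P(strain 1) forward.
After 'present': normaliser = 0.9·0.2500 + 0.7·0.5000 + 0.15·0.2500; P(strain 1) ≈ 0.3673, P(strain 2) ≈ 0.5714, P(strain 3) ≈ 0.0612
After 'absent': normaliser = 0.1·0.3673 + 0.3·0.5714 + 0.85·0.0612; P(strain 1) ≈ 0.1412, P(strain 2) ≈ 0.6588, P(strain 3) ≈ 0.2000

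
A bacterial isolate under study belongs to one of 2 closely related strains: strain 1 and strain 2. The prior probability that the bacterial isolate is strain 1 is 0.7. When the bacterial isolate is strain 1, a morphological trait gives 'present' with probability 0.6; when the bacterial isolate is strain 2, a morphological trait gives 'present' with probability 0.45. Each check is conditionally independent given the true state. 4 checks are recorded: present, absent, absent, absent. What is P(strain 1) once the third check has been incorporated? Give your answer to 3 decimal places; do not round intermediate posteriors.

After 'present': P(strain 1) = 0.6·0.7000 / (0.6·0.7000 + 0.45·0.3000) ≈ 0.7568
After 'absent': P(strain 1) = 0.4·0.7568 / (0.4·0.7568 + 0.55·0.2432) ≈ 0.6935
After 'absent': P(strain 1) = 0.4·0.6935 / (0.4·0.6935 + 0.55·0.3065) ≈ 0.6220

0.622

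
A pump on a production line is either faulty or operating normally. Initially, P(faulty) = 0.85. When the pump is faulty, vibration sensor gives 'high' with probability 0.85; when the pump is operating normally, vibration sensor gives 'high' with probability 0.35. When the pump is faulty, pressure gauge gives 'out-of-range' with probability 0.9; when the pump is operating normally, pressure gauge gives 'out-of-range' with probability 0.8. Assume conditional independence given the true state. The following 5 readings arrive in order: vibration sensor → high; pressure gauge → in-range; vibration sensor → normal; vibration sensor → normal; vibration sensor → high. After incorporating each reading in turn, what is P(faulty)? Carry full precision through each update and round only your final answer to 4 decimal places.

0.4709

After vibration sensor='high': P(faulty) = 0.85·0.8500 / (0.85·0.8500 + 0.35·0.1500) ≈ 0.9323
After pressure gauge='in-range': P(faulty) = 0.1·0.9323 / (0.1·0.9323 + 0.2·0.0677) ≈ 0.8731
After vibration sensor='normal': P(faulty) = 0.15·0.8731 / (0.15·0.8731 + 0.65·0.1269) ≈ 0.6136
After vibration sensor='normal': P(faulty) = 0.15·0.6136 / (0.15·0.6136 + 0.65·0.3864) ≈ 0.2682
After vibration sensor='high': P(faulty) = 0.85·0.2682 / (0.85·0.2682 + 0.35·0.7318) ≈ 0.4709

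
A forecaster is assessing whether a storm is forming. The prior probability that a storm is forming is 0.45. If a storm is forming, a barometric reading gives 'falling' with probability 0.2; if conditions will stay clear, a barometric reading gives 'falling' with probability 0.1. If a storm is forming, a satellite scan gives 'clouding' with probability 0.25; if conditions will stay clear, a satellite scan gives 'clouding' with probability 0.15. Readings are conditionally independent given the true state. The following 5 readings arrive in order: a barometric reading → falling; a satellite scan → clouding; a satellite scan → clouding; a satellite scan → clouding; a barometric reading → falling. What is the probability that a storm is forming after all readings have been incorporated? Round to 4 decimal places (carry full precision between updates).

0.9381

Each posterior becomes the prior for the next update.
After a barometric reading='falling': P(storm) = 0.2·0.4500 / (0.2·0.4500 + 0.1·0.5500) ≈ 0.6207
After a satellite scan='clouding': P(storm) = 0.25·0.6207 / (0.25·0.6207 + 0.15·0.3793) ≈ 0.7317
After a satellite scan='clouding': P(storm) = 0.25·0.7317 / (0.25·0.7317 + 0.15·0.2683) ≈ 0.8197
After a satellite scan='clouding': P(storm) = 0.25·0.8197 / (0.25·0.8197 + 0.15·0.1803) ≈ 0.8834
After a barometric reading='falling': P(storm) = 0.2·0.8834 / (0.2·0.8834 + 0.1·0.1166) ≈ 0.9381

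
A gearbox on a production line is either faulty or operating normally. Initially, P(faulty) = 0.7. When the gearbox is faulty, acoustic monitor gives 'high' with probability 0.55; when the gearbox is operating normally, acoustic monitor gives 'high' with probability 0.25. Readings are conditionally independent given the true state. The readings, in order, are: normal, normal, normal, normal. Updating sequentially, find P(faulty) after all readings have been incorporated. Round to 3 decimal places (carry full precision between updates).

0.232

Each posterior becomes the prior for the next update.
After 'normal': P(faulty) = 0.45·0.7000 / (0.45·0.7000 + 0.75·0.3000) ≈ 0.5833
After 'normal': P(faulty) = 0.45·0.5833 / (0.45·0.5833 + 0.75·0.4167) ≈ 0.4565
After 'normal': P(faulty) = 0.45·0.4565 / (0.45·0.4565 + 0.75·0.5435) ≈ 0.3351
After 'normal': P(faulty) = 0.45·0.3351 / (0.45·0.3351 + 0.75·0.6649) ≈ 0.2322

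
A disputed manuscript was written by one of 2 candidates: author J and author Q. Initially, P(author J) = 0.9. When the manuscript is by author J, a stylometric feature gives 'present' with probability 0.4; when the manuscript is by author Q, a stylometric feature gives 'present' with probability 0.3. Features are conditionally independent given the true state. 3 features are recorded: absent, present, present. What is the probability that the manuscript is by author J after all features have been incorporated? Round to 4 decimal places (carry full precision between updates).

0.9320

After 'absent': P(author J) = 0.6·0.9000 / (0.6·0.9000 + 0.7·0.1000) ≈ 0.8852
After 'present': P(author J) = 0.4·0.8852 / (0.4·0.8852 + 0.3·0.1148) ≈ 0.9114
After 'present': P(author J) = 0.4·0.9114 / (0.4·0.9114 + 0.3·0.0886) ≈ 0.9320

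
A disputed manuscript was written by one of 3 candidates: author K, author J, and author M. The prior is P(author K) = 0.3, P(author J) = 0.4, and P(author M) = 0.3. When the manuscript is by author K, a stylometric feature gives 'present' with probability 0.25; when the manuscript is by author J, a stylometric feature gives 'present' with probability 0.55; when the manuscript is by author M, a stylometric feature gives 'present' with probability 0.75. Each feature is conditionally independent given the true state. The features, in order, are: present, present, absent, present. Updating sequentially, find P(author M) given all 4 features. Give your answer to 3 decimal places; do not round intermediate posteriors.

After 'present': normaliser = 0.25·0.3000 + 0.55·0.4000 + 0.75·0.3000; P(author K) ≈ 0.1442, P(author J) ≈ 0.4231, P(author M) ≈ 0.4327
After 'present': normaliser = 0.25·0.1442 + 0.55·0.4231 + 0.75·0.4327; P(author K) ≈ 0.0608, P(author J) ≈ 0.3922, P(author M) ≈ 0.5470
After 'absent': normaliser = 0.75·0.0608 + 0.45·0.3922 + 0.25·0.5470; P(author K) ≈ 0.1270, P(author J) ≈ 0.4919, P(author M) ≈ 0.3811
After 'present': normaliser = 0.25·0.1270 + 0.55·0.4919 + 0.75·0.3811; P(author K) ≈ 0.0540, P(author J) ≈ 0.4600, P(author M) ≈ 0.4860

0.486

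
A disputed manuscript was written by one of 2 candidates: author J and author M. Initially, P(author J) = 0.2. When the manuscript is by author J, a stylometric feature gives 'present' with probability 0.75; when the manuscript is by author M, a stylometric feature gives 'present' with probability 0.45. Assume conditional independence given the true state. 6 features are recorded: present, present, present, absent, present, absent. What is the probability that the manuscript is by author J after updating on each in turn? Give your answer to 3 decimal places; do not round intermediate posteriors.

0.285

Each posterior becomes the prior for the next update.
After 'present': P(author J) = 0.75·0.2000 / (0.75·0.2000 + 0.45·0.8000) ≈ 0.2941
After 'present': P(author J) = 0.75·0.2941 / (0.75·0.2941 + 0.45·0.7059) ≈ 0.4098
After 'present': P(author J) = 0.75·0.4098 / (0.75·0.4098 + 0.45·0.5902) ≈ 0.5365
After 'absent': P(author J) = 0.25·0.5365 / (0.25·0.5365 + 0.55·0.4635) ≈ 0.3447
After 'present': P(author J) = 0.75·0.3447 / (0.75·0.3447 + 0.45·0.6553) ≈ 0.4672
After 'absent': P(author J) = 0.25·0.4672 / (0.25·0.4672 + 0.55·0.5328) ≈ 0.2850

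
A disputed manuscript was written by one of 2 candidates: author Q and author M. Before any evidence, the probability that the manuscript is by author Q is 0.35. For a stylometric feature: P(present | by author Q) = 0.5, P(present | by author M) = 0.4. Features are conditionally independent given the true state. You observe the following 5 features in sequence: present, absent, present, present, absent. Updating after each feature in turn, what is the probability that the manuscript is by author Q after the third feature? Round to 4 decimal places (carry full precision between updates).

0.4122

After 'present': P(author Q) = 0.5·0.3500 / (0.5·0.3500 + 0.4·0.6500) ≈ 0.4023
After 'absent': P(author Q) = 0.5·0.4023 / (0.5·0.4023 + 0.6·0.5977) ≈ 0.3593
After 'present': P(author Q) = 0.5·0.3593 / (0.5·0.3593 + 0.4·0.6407) ≈ 0.4122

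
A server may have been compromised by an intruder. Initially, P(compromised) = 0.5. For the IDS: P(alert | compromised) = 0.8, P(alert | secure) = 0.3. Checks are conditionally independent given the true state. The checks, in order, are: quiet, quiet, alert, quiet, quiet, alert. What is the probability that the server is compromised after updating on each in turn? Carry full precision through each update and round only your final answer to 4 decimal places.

0.0452

After 'quiet': P(compromised) = 0.2·0.5000 / (0.2·0.5000 + 0.7·0.5000) ≈ 0.2222
After 'quiet': P(compromised) = 0.2·0.2222 / (0.2·0.2222 + 0.7·0.7778) ≈ 0.0755
After 'alert': P(compromised) = 0.8·0.0755 / (0.8·0.0755 + 0.3·0.9245) ≈ 0.1788
After 'quiet': P(compromised) = 0.2·0.1788 / (0.2·0.1788 + 0.7·0.8212) ≈ 0.0586
After 'quiet': P(compromised) = 0.2·0.0586 / (0.2·0.0586 + 0.7·0.9414) ≈ 0.0175
After 'alert': P(compromised) = 0.8·0.0175 / (0.8·0.0175 + 0.3·0.9825) ≈ 0.0452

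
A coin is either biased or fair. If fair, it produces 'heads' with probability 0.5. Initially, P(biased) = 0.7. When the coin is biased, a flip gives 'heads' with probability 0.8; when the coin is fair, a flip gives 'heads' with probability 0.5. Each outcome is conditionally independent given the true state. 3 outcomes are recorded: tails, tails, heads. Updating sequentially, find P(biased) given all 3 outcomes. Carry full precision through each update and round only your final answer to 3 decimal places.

0.374

After 'tails': P(biased) = 0.2·0.7000 / (0.2·0.7000 + 0.5·0.3000) ≈ 0.4828
After 'tails': P(biased) = 0.2·0.4828 / (0.2·0.4828 + 0.5·0.5172) ≈ 0.2718
After 'heads': P(biased) = 0.8·0.2718 / (0.8·0.2718 + 0.5·0.7282) ≈ 0.3740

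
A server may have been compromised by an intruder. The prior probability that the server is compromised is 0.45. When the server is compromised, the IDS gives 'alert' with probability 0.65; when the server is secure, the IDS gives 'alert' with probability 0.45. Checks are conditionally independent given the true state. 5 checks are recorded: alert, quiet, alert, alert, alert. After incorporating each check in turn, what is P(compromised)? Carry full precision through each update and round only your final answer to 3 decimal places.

After 'alert': P(compromised) = 0.65·0.4500 / (0.65·0.4500 + 0.45·0.5500) ≈ 0.5417
After 'quiet': P(compromised) = 0.35·0.5417 / (0.35·0.5417 + 0.55·0.4583) ≈ 0.4292
After 'alert': P(compromised) = 0.65·0.4292 / (0.65·0.4292 + 0.45·0.5708) ≈ 0.5207
After 'alert': P(compromised) = 0.65·0.5207 / (0.65·0.5207 + 0.45·0.4793) ≈ 0.6108
After 'alert': P(compromised) = 0.65·0.6108 / (0.65·0.6108 + 0.45·0.3892) ≈ 0.6939

0.694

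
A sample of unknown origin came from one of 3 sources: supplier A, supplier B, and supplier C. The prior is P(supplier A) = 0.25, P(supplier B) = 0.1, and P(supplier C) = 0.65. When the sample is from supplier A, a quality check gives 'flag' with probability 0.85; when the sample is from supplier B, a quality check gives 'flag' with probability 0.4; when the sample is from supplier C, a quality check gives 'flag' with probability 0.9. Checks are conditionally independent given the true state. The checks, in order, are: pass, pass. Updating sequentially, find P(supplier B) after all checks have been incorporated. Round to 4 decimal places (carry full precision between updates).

After 'pass': normaliser = 0.15·0.2500 + 0.6·0.1000 + 0.1·0.6500; P(supplier A) ≈ 0.2308, P(supplier B) ≈ 0.3692, P(supplier C) ≈ 0.4000
After 'pass': normaliser = 0.15·0.2308 + 0.6·0.3692 + 0.1·0.4000; P(supplier A) ≈ 0.1169, P(supplier B) ≈ 0.7481, P(supplier C) ≈ 0.1351

0.7481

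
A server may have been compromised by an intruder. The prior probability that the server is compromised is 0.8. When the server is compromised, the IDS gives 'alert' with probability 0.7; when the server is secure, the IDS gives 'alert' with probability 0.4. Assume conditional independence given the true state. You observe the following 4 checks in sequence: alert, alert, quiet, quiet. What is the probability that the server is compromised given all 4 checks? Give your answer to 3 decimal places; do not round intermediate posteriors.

Apply Bayes' rule sequentially, carrying P(compromised) forward.
After 'alert': P(compromised) = 0.7·0.8000 / (0.7·0.8000 + 0.4·0.2000) ≈ 0.8750
After 'alert': P(compromised) = 0.7·0.8750 / (0.7·0.8750 + 0.4·0.1250) ≈ 0.9245
After 'quiet': P(compromised) = 0.3·0.9245 / (0.3·0.9245 + 0.6·0.0755) ≈ 0.8596
After 'quiet': P(compromised) = 0.3·0.8596 / (0.3·0.8596 + 0.6·0.1404) ≈ 0.7538

0.754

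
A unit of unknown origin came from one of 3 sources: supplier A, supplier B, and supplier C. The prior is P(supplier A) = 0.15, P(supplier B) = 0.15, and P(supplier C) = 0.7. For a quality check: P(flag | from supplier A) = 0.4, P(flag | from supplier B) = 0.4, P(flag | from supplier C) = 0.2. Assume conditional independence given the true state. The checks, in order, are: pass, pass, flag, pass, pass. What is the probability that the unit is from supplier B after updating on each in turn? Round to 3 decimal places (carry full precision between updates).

After 'pass': normaliser = 0.6·0.1500 + 0.6·0.1500 + 0.8·0.7000; P(supplier A) ≈ 0.1216, P(supplier B) ≈ 0.1216, P(supplier C) ≈ 0.7568
After 'pass': normaliser = 0.6·0.1216 + 0.6·0.1216 + 0.8·0.7568; P(supplier A) ≈ 0.0971, P(supplier B) ≈ 0.0971, P(supplier C) ≈ 0.8058
After 'flag': normaliser = 0.4·0.0971 + 0.4·0.0971 + 0.2·0.8058; P(supplier A) ≈ 0.1627, P(supplier B) ≈ 0.1627, P(supplier C) ≈ 0.6747
After 'pass': normaliser = 0.6·0.1627 + 0.6·0.1627 + 0.8·0.6747; P(supplier A) ≈ 0.1328, P(supplier B) ≈ 0.1328, P(supplier C) ≈ 0.7344
After 'pass': normaliser = 0.6·0.1328 + 0.6·0.1328 + 0.8·0.7344; P(supplier A) ≈ 0.1067, P(supplier B) ≈ 0.1067, P(supplier C) ≈ 0.7867

0.107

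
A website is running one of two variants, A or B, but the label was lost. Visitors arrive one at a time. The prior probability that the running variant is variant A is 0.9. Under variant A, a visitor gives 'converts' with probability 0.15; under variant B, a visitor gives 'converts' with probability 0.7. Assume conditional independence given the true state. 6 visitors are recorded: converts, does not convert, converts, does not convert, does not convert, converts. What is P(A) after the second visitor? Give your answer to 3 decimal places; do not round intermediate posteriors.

0.845

After 'converts': P(A) = 0.15·0.9000 / (0.15·0.9000 + 0.7·0.1000) ≈ 0.6585
After 'does not convert': P(A) = 0.85·0.6585 / (0.85·0.6585 + 0.3·0.3415) ≈ 0.8453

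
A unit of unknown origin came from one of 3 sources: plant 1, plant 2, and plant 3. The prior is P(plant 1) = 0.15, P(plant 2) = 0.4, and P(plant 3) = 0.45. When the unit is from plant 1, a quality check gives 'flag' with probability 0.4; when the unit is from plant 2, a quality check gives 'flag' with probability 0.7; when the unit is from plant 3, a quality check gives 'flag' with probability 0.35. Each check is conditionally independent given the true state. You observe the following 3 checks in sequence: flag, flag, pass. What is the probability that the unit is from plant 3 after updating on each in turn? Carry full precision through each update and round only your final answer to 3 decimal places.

After 'flag': normaliser = 0.4·0.1500 + 0.7·0.4000 + 0.35·0.4500; P(plant 1) ≈ 0.1206, P(plant 2) ≈ 0.5628, P(plant 3) ≈ 0.3166
After 'flag': normaliser = 0.4·0.1206 + 0.7·0.5628 + 0.35·0.3166; P(plant 1) ≈ 0.0872, P(plant 2) ≈ 0.7124, P(plant 3) ≈ 0.2004
After 'pass': normaliser = 0.6·0.0872 + 0.3·0.7124 + 0.65·0.2004; P(plant 1) ≈ 0.1321, P(plant 2) ≈ 0.5393, P(plant 3) ≈ 0.3286

0.329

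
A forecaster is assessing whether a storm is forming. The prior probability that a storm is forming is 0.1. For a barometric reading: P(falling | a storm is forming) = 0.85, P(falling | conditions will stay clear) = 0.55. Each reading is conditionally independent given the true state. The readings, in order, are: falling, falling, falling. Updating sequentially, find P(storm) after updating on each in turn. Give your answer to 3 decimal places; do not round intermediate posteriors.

After 'falling': P(storm) = 0.85·0.1000 / (0.85·0.1000 + 0.55·0.9000) ≈ 0.1466
After 'falling': P(storm) = 0.85·0.1466 / (0.85·0.1466 + 0.55·0.8534) ≈ 0.2097
After 'falling': P(storm) = 0.85·0.2097 / (0.85·0.2097 + 0.55·0.7903) ≈ 0.2908

0.291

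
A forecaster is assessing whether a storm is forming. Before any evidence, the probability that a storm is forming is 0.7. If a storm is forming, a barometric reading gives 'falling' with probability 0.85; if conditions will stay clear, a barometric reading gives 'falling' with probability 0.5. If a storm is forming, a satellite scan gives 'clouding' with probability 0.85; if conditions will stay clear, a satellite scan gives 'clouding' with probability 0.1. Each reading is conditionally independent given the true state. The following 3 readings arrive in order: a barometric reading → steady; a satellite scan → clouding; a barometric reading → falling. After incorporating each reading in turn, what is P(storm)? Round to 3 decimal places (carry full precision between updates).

0.910

Each posterior becomes the prior for the next update.
After a barometric reading='steady': P(storm) = 0.15·0.7000 / (0.15·0.7000 + 0.5·0.3000) ≈ 0.4118
After a satellite scan='clouding': P(storm) = 0.85·0.4118 / (0.85·0.4118 + 0.1·0.5882) ≈ 0.8561
After a barometric reading='falling': P(storm) = 0.85·0.8561 / (0.85·0.8561 + 0.5·0.1439) ≈ 0.9100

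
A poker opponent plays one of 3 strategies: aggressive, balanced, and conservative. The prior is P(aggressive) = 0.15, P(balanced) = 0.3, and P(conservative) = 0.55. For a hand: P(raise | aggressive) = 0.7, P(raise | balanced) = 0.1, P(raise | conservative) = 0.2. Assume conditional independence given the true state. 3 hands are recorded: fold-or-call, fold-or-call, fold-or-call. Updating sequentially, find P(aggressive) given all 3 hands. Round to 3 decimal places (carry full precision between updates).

0.008

After 'fold-or-call': normaliser = 0.3·0.1500 + 0.9·0.3000 + 0.8·0.5500; P(aggressive) ≈ 0.0596, P(balanced) ≈ 0.3576, P(conservative) ≈ 0.5828
After 'fold-or-call': normaliser = 0.3·0.0596 + 0.9·0.3576 + 0.8·0.5828; P(aggressive) ≈ 0.0222, P(balanced) ≈ 0.3993, P(conservative) ≈ 0.5785
After 'fold-or-call': normaliser = 0.3·0.0222 + 0.9·0.3993 + 0.8·0.5785; P(aggressive) ≈ 0.0080, P(balanced) ≈ 0.4336, P(conservative) ≈ 0.5583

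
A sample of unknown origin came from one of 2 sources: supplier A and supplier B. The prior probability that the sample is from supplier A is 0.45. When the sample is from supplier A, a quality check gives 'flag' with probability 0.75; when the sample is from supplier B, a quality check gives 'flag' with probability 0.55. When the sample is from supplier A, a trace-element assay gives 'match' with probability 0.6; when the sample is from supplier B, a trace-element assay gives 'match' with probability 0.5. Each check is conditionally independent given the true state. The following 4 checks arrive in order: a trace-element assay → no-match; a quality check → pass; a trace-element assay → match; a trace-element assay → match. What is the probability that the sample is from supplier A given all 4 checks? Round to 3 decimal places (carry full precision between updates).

0.344

Apply Bayes' rule sequentially, carrying P(supplier A) forward.
After a trace-element assay='no-match': P(supplier A) = 0.4·0.4500 / (0.4·0.4500 + 0.5·0.5500) ≈ 0.3956
After a quality check='pass': P(supplier A) = 0.25·0.3956 / (0.25·0.3956 + 0.45·0.6044) ≈ 0.2667
After a trace-element assay='match': P(supplier A) = 0.6·0.2667 / (0.6·0.2667 + 0.5·0.7333) ≈ 0.3038
After a trace-element assay='match': P(supplier A) = 0.6·0.3038 / (0.6·0.3038 + 0.5·0.6962) ≈ 0.3437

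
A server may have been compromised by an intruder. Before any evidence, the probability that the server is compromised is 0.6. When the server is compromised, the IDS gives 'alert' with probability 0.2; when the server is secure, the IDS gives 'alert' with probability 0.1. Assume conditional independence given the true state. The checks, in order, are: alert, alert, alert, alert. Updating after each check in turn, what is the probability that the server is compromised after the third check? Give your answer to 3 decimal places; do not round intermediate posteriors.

After 'alert': P(compromised) = 0.2·0.6000 / (0.2·0.6000 + 0.1·0.4000) ≈ 0.7500
After 'alert': P(compromised) = 0.2·0.7500 / (0.2·0.7500 + 0.1·0.2500) ≈ 0.8571
After 'alert': P(compromised) = 0.2·0.8571 / (0.2·0.8571 + 0.1·0.1429) ≈ 0.9231

0.923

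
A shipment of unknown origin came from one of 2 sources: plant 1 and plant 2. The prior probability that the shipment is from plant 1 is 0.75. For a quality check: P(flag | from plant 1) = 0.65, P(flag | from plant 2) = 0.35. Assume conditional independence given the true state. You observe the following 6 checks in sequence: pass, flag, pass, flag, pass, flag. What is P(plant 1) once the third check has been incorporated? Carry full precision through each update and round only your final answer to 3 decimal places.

0.618

After 'pass': P(plant 1) = 0.35·0.7500 / (0.35·0.7500 + 0.65·0.2500) ≈ 0.6176
After 'flag': P(plant 1) = 0.65·0.6176 / (0.65·0.6176 + 0.35·0.3824) ≈ 0.7500
After 'pass': P(plant 1) = 0.35·0.7500 / (0.35·0.7500 + 0.65·0.2500) ≈ 0.6176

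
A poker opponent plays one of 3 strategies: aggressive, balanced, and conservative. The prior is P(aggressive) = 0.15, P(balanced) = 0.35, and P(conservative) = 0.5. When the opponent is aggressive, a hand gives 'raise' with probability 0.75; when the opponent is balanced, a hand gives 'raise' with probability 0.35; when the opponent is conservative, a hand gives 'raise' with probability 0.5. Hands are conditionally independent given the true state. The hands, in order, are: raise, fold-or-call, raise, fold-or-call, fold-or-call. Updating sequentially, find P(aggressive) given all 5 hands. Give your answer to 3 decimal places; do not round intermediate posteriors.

0.046

After 'raise': normaliser = 0.75·0.1500 + 0.35·0.3500 + 0.5·0.5000; P(aggressive) ≈ 0.2320, P(balanced) ≈ 0.2526, P(conservative) ≈ 0.5155
After 'fold-or-call': normaliser = 0.25·0.2320 + 0.65·0.2526 + 0.5·0.5155; P(aggressive) ≈ 0.1208, P(balanced) ≈ 0.3421, P(conservative) ≈ 0.5371
After 'raise': normaliser = 0.75·0.1208 + 0.35·0.3421 + 0.5·0.5371; P(aggressive) ≈ 0.1892, P(balanced) ≈ 0.2500, P(conservative) ≈ 0.5607
After 'fold-or-call': normaliser = 0.25·0.1892 + 0.65·0.2500 + 0.5·0.5607; P(aggressive) ≈ 0.0965, P(balanced) ≈ 0.3315, P(conservative) ≈ 0.5719
After 'fold-or-call': normaliser = 0.25·0.0965 + 0.65·0.3315 + 0.5·0.5719; P(aggressive) ≈ 0.0459, P(balanced) ≈ 0.4100, P(conservative) ≈ 0.5441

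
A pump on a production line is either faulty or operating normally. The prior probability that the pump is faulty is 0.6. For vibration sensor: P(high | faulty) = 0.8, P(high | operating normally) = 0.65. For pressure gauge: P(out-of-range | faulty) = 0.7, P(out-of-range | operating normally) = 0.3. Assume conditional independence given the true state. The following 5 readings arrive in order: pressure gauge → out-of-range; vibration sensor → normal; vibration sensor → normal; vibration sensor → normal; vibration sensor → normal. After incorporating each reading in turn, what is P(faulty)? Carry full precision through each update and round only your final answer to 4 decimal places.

After pressure gauge='out-of-range': P(faulty) = 0.7·0.6000 / (0.7·0.6000 + 0.3·0.4000) ≈ 0.7778
After vibration sensor='normal': P(faulty) = 0.2·0.7778 / (0.2·0.7778 + 0.35·0.2222) ≈ 0.6667
After vibration sensor='normal': P(faulty) = 0.2·0.6667 / (0.2·0.6667 + 0.35·0.3333) ≈ 0.5333
After vibration sensor='normal': P(faulty) = 0.2·0.5333 / (0.2·0.5333 + 0.35·0.4667) ≈ 0.3951
After vibration sensor='normal': P(faulty) = 0.2·0.3951 / (0.2·0.3951 + 0.35·0.6049) ≈ 0.2718

0.2718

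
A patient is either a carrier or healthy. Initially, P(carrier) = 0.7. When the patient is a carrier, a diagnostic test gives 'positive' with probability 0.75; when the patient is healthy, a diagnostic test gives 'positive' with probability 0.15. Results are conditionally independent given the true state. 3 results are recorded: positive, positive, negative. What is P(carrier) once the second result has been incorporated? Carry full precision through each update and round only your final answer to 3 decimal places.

After 'positive': P(carrier) = 0.75·0.7000 / (0.75·0.7000 + 0.15·0.3000) ≈ 0.9211
After 'positive': P(carrier) = 0.75·0.9211 / (0.75·0.9211 + 0.15·0.0789) ≈ 0.9831

0.983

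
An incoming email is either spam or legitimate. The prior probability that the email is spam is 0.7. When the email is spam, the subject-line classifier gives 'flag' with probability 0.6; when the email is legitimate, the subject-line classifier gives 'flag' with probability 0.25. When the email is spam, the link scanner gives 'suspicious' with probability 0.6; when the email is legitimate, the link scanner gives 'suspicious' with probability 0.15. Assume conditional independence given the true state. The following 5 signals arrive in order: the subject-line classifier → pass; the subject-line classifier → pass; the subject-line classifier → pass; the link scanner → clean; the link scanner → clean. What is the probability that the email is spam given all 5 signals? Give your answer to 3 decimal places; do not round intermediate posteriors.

0.073

After the subject-line classifier='pass': P(spam) = 0.4·0.7000 / (0.4·0.7000 + 0.75·0.3000) ≈ 0.5545
After the subject-line classifier='pass': P(spam) = 0.4·0.5545 / (0.4·0.5545 + 0.75·0.4455) ≈ 0.3989
After the subject-line classifier='pass': P(spam) = 0.4·0.3989 / (0.4·0.3989 + 0.75·0.6011) ≈ 0.2614
After the link scanner='clean': P(spam) = 0.4·0.2614 / (0.4·0.2614 + 0.85·0.7386) ≈ 0.1428
After the link scanner='clean': P(spam) = 0.4·0.1428 / (0.4·0.1428 + 0.85·0.8572) ≈ 0.0727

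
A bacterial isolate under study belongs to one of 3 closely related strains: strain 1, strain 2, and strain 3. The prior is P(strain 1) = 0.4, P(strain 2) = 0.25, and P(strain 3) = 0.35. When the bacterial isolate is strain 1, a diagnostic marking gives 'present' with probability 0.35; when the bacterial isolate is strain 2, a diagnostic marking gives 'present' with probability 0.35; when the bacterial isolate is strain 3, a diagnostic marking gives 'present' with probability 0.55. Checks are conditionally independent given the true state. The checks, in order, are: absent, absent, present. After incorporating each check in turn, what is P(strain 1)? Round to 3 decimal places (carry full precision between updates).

After 'absent': normaliser = 0.65·0.4000 + 0.65·0.2500 + 0.45·0.3500; P(strain 1) ≈ 0.4483, P(strain 2) ≈ 0.2802, P(strain 3) ≈ 0.2716
After 'absent': normaliser = 0.65·0.4483 + 0.65·0.2802 + 0.45·0.2716; P(strain 1) ≈ 0.4891, P(strain 2) ≈ 0.3057, P(strain 3) ≈ 0.2051
After 'present': normaliser = 0.35·0.4891 + 0.35·0.3057 + 0.55·0.2051; P(strain 1) ≈ 0.4378, P(strain 2) ≈ 0.2736, P(strain 3) ≈ 0.2885

0.438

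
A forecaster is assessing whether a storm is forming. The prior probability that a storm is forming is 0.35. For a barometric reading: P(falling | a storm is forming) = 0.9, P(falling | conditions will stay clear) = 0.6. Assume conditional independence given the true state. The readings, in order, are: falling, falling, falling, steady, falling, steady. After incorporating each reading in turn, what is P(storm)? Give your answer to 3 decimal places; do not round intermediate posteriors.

Apply Bayes' rule sequentially, carrying P(storm) forward.
After 'falling': P(storm) = 0.9·0.3500 / (0.9·0.3500 + 0.6·0.6500) ≈ 0.4468
After 'falling': P(storm) = 0.9·0.4468 / (0.9·0.4468 + 0.6·0.5532) ≈ 0.5478
After 'falling': P(storm) = 0.9·0.5478 / (0.9·0.5478 + 0.6·0.4522) ≈ 0.6451
After 'steady': P(storm) = 0.1·0.6451 / (0.1·0.6451 + 0.4·0.3549) ≈ 0.3124
After 'falling': P(storm) = 0.9·0.3124 / (0.9·0.3124 + 0.6·0.6876) ≈ 0.4053
After 'steady': P(storm) = 0.1·0.4053 / (0.1·0.4053 + 0.4·0.5947) ≈ 0.1456

0.146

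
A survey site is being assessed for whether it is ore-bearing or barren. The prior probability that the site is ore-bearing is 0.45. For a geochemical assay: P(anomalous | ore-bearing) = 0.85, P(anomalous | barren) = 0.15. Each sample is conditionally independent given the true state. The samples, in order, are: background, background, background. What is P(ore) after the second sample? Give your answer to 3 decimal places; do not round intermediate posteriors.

0.025

After 'background': P(ore) = 0.15·0.4500 / (0.15·0.4500 + 0.85·0.5500) ≈ 0.1262
After 'background': P(ore) = 0.15·0.1262 / (0.15·0.1262 + 0.85·0.8738) ≈ 0.0248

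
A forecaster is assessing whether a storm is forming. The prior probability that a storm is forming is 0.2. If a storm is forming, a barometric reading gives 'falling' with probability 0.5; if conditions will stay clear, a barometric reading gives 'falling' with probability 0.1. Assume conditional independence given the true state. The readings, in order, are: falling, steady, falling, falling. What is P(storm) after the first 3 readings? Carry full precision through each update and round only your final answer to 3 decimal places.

0.776

After 'falling': P(storm) = 0.5·0.2000 / (0.5·0.2000 + 0.1·0.8000) ≈ 0.5556
After 'steady': P(storm) = 0.5·0.5556 / (0.5·0.5556 + 0.9·0.4444) ≈ 0.4098
After 'falling': P(storm) = 0.5·0.4098 / (0.5·0.4098 + 0.1·0.5902) ≈ 0.7764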